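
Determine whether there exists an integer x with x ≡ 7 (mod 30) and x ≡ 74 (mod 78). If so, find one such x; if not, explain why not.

gcd(30, 78) = 6. If x ≡ 7 (mod 30) and x ≡ 74 (mod 78), then x ≡ 7 (mod 6) and x ≡ 74 (mod 6).
However 7 ≡ 1 and 74 ≡ 2 (mod 6), and 1 ≠ 2.
Therefore no such x exists.

No, no such integer exists.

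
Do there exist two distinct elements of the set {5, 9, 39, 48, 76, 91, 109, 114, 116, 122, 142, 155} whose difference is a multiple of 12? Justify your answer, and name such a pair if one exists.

Two integers differ by a multiple of 12 exactly when they have the same residue mod 12. The residues are 5↦5, 9↦9, 39↦3, 48↦0, 76↦4, 91↦7, 109↦1, 114↦6, 116↦8, 122↦2, 142↦10, 155↦11.
All 12 residues are distinct, so no two elements differ by a multiple of 12.

No such pair exists.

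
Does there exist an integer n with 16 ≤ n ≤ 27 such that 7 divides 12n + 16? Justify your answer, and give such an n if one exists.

Scanning upward from n = 16 gives 208, 220, 232, 244, 256, 268, none divisible by 7. At n = 22 we get 12·22 + 16 = 280, and 280 = 7·40.

n = 22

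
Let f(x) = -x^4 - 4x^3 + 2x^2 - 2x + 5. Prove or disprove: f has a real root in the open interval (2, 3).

f(2) = -39 and f(3) = -172, both negative, so a sign-change argument is unavailable; we show f keeps this sign on the whole interval.
Substitute x = 2 + u, where 0 < u < 1 on the interval. Expanding, f(2 + u) = -u^4 - 12u^3 - 46u^2 - 74u - 39.
All 5 nonzero coefficients of this polynomial in u are negative; hence for u > 0 the value is a sum of negative terms (the constant -39 among them).
Therefore f(x) < 0 throughout (2, 3), and f has no zero there.

f has no root in that interval.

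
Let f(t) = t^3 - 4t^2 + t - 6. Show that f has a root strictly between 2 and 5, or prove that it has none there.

Yes, f has a root in the interval.

f(2) = -12 and f(5) = 24, which have opposite signs.
Since f is a polynomial it is continuous on [2, 5].
By the Intermediate Value Theorem f must vanish at some point of (2, 5).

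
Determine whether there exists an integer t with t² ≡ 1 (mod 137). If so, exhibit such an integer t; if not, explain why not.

Take t = 1. Then 1² = 1, and since 0 ≤ 1 < 137 this is already reduced: 1² ≡ 1 (mod 137).

t = 1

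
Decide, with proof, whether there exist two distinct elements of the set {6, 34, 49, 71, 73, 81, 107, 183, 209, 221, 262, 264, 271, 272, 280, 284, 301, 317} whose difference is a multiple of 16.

Reduce each element mod 16: 6↦6, 34↦2, 49↦1, 71↦7, 73↦9, 81↦1, 107↦11, 183↦7, 209↦1, 221↦13, 262↦6, 264↦8, 271↦15, 272↦0, 280↦8, 284↦12, 301↦13, 317↦13. The residue 6 repeats (at 6 and 262), and 262 − 6 = 256 = 16·16.

6 and 262 are such a pair.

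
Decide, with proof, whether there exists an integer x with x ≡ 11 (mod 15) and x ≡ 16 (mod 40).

gcd(15, 40) = 5. A simultaneous solution exists iff 11 ≡ 16 (mod 5); here 11 mod 5 = 1 = 16 mod 5, so it does.
Step through x = 11, 11 + 15, 11 + 2·15, …: the values 11, 26, 41, 56 reduce mod 40 to 11, 26, 1, 16. The value 56 hits 16.
Indeed 56 ≡ 11 (mod 15) and 56 ≡ 16 (mod 40).

x = 56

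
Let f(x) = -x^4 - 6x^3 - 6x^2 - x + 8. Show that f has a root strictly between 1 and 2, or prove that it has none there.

f(1) = -6 and f(2) = -82, both negative, so a sign-change argument is unavailable; we show f keeps this sign on the whole interval.
Substitute x = 1 + u, where 0 < u < 1 on the interval. Expanding, f(1 + u) = -u^4 - 10u^3 - 30u^2 - 35u - 6.
The nonzero coefficients here are all negative, so for u > 0 every term is negative (or zero), and the constant term -6 is strictly negative.
Therefore f(x) < 0 throughout (1, 2), and f has no zero there.

No such root exists.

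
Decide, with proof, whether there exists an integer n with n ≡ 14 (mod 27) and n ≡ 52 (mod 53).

n = 635

Since 27 and 53 share no common factor, CRT says the pair of congruences has a solution (unique mod 1431).
Write n = 14 + 27t and require 14 + 27t ≡ 52 (mod 53), i.e. 27t ≡ 38 (mod 53).
Since 27·2 = 54 = 1·53 + 1, the inverse of 27 mod 53 is 2.
Therefore t ≡ 2·38 = 76 ≡ 23 (mod 53).
With t = 23: n = 14 + 27·23 = 635.
Indeed 635 ≡ 14 (mod 27) and 635 ≡ 52 (mod 53).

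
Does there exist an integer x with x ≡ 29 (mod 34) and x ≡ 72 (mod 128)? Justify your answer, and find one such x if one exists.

No, no such integer exists.

Reduce both congruences modulo 2, which divides 34 and 128: they say x ≡ 29 (mod 2) and x ≡ 72 (mod 2).
However 29 ≡ 1 and 72 ≡ 0 (mod 2), and 1 ≠ 0.
So no integer satisfies both congruences.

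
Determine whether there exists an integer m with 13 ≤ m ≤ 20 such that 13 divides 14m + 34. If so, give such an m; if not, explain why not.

m = 18

Scanning upward from m = 13 gives 216, 230, 244, 258, 272, none divisible by 13. m = 18 works, since 14·18 + 34 = 286 = 22·13.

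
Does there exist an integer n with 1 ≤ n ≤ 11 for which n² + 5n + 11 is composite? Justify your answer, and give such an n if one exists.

At n = 3: 3² + 5·3 + 11 = 35 = 5·7, which is composite.

n = 3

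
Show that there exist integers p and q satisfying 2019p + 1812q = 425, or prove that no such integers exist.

Any value of 2019p + 1812q is a multiple of gcd(2019, 1812) = 3.
But 425 = 3·141 + 2, so 3 ∤ 425.
Hence no integers p, q satisfy the equation.

There are no such integers.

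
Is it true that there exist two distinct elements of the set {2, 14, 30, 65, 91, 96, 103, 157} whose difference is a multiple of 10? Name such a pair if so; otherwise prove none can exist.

No such pair exists.

Two integers differ by a multiple of 10 exactly when they have the same residue mod 10. The residues are 2↦2, 14↦4, 30↦0, 65↦5, 91↦1, 96↦6, 103↦3, 157↦7.
All 8 residues are distinct, so no two elements differ by a multiple of 10.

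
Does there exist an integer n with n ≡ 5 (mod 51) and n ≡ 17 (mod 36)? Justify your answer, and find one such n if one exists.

Here gcd(51, 36) = 3, and both 5 and 17 leave remainder 2 mod 3, so the system is consistent.
Put n = 5 + 51t, so we need 51t ≡ 12 (mod 36), equivalently (divide by 3) 17t ≡ 4 (mod 12).
17 ≡ 5 (mod 12), so this reads 5t ≡ 4 (mod 12). To invert 5 modulo 12: 12 = 2·5 + 2, 5 = 2·2 + 1, 2 = 2·1 + 0, and unwinding, 1 = 5 − 2·2 = 5 − 2·(12 − 2·5) = −2·12 + 5·5. Thus 5⁻¹ ≡ 5 (mod 12).
Therefore t ≡ 5·4 = 20 ≡ 8 (mod 12).
Then n = 5 + 51·8 = 413.
Indeed 413 ≡ 5 (mod 51) and 413 ≡ 17 (mod 36).

n = 413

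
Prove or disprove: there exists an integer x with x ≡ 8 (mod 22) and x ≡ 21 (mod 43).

Since 22 and 43 share no common factor, CRT says the pair of congruences has a solution (unique mod 946).
Any solution of the first congruence is x = 8 + 22t; substituting into the second, 22t ≡ 21 − 8 ≡ 13 (mod 43).
Invert 22 mod 43 by the Euclidean algorithm: 43 = 1·22 + 21, 22 = 1·21 + 1, 21 = 21·1 + 0; back-substituting, 1 = 22 − 1·21 = 22 − (43 − 1·22) = −43 + 2·22. Hence 22·2 ≡ 1, so 22⁻¹ ≡ 2 (mod 43).
Multiplying by 2: t ≡ 2·13 = 26 (mod 43).
Taking t = 26 gives x = 8 + 22·26 = 580.
Indeed 580 ≡ 8 (mod 22) and 580 ≡ 21 (mod 43).

x = 580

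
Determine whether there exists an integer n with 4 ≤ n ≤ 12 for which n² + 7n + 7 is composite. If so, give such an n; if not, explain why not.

At n = 10: 10² + 7·10 + 7 = 177 = 3·59, which is composite.

n = 10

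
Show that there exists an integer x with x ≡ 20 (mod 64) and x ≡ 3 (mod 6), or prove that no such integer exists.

There is no such integer.

gcd(64, 6) = 2. If x ≡ 20 (mod 64) and x ≡ 3 (mod 6), then x ≡ 20 (mod 2) and x ≡ 3 (mod 2).
These are incompatible: 20 − 3 = 17 is not divisible by 2.
Hence the system has no solution.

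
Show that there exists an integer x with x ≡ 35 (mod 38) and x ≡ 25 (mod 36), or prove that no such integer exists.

x = 529

Here gcd(38, 36) = 2, and both 35 and 25 leave remainder 1 mod 2, so the system is consistent.
Write x = 35 + 38t. Then 38t ≡ 25 − 35 ≡ 26 (mod 36); dividing through by 2 gives 19t ≡ 13 (mod 18).
19 ≡ 1 (mod 18), so this reads 1t ≡ 13 (mod 18). So t ≡ 13 (mod 18).
Then x = 35 + 38·13 = 529.
Verify: 529 = 13·38 + 35 and 529 = 14·36 + 25. ✓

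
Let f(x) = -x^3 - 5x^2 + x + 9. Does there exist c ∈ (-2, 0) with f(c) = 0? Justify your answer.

Yes, f has a root in the interval.

f(-2) = -5 and f(0) = 9, which have opposite signs.
As a polynomial, f is continuous on every closed interval.
So by the Intermediate Value Theorem there is a c strictly between -2 and 0 with f(c) = 0.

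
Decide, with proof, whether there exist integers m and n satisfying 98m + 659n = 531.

Since gcd(98, 659) = 1, every integer is an integer combination of 98 and 659.
Run the Euclidean algorithm on 659 and 98: 659 = 6·98 + 71, 98 = 1·71 + 27, 71 = 2·27 + 17, 27 = 1·17 + 10, 17 = 1·10 + 7, 10 = 1·7 + 3, 7 = 2·3 + 1, 3 = 3·1 + 0.
Back-substituting, 1 = 7 − 2·3 = 7 − 2·(10 − 1·7) = −2·10 + 3·7 = −2·10 + 3·(17 − 1·10) = 3·17 − 5·10 = 3·17 − 5·(27 − 1·17) = −5·27 + 8·17 = −5·27 + 8·(71 − 2·27) = 8·71 − 21·27 = 8·71 − 21·(98 − 1·71) = −21·98 + 29·71 = −21·98 + 29·(659 − 6·98) = 29·659 − 195·98; that is, 98·(-195) + 659·29 = 1.
Scaling by 531 gives the particular solution (m, n) = (-103545, 15399).
Shifting by a multiple of (659, −98) keeps it a solution: m = -103545 + 158·659 = 577, n = 15399 − 158·98 = -85.
Check: 98·577 + 659·(-85) = 56546 − 56015 = 531. ✓

m = 577, n = -85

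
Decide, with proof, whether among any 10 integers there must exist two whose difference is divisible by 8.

Yes, this is always true.

Partition the integers by their residue mod 8; there are 8 classes.
Placing 10 integers into 8 classes, some class receives at least two — say a and b.
Their difference a − b is then a multiple of 8.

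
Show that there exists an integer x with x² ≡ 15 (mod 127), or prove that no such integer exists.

x = 53

x = 53 works: 53² = 2809, and 2809 − 15 = 2794 = 22·127.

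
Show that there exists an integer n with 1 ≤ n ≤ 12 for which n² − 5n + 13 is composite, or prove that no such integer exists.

At n = 9: 9² − 5·9 + 13 = 49 = 7·7, which is composite.

n = 9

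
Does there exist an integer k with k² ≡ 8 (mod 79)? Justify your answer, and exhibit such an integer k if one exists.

k = 61 works: 61² = 3721, and 3721 − 8 = 3713 = 47·79.

k = 61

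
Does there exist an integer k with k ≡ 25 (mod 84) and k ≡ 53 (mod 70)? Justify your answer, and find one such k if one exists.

k = 193

The moduli are not coprime: gcd(84, 70) = 14. Compatibility requires 14 ∣ (53 − 25) = 28, which holds, so solutions exist.
List candidates k ≡ 25 (mod 84): 25, 109, 193. Modulo 70 these are 25, 39, 53; 193 gives 53 as required.
Indeed 193 ≡ 25 (mod 84) and 193 ≡ 53 (mod 70).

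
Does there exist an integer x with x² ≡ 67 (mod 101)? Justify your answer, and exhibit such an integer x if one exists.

101 is prime, so by Euler's criterion 67 is a square mod 101 iff 67^((101−1)/2) = 67^50 ≡ 1 (mod 101).
Squaring successively (mod 101): 67^2 = 4489 ≡ 45; 67^4 ≡ 45² = 2025 ≡ 5; 67^8 ≡ 5² = 25 ≡ 25; 67^16 ≡ 25² = 625 ≡ 19; 67^32 ≡ 19² = 361 ≡ 58.
Since 50 = 32 + 16 + 2, 67^50 ≡ 58 · 19 · 45; multiplying out mod 101: 58·19 = 1102 ≡ 92, then 92·45 = 4140 ≡ 100. Thus 67^50 ≡ 100 ≡ −1 (mod 101).
By Euler's criterion 67 is a quadratic non-residue mod 101: no x satisfies x² ≡ 67 (mod 101).

There is no such integer.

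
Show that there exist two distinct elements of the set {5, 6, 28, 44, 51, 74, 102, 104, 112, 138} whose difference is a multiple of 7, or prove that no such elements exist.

5 mod 7 = 5 and 138 mod 7 = 5, so 138 − 5 = 133 = 19·7.

Yes: 5 and 138.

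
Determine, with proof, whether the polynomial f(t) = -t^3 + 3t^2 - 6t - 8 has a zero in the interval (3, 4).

f has no root in that interval.

Evaluate at the endpoints: f(3) = -26, f(4) = -48 — same sign (negative).
The derivative f'(t) = -3t^2 + 6t - 6 is a quadratic with discriminant 6² − 4·(-3)·(-6) = -36 < 0; it never vanishes, so it is always negative (sign of the leading coefficient).
Hence f is strictly decreasing on ℝ, and in particular on [3, 4]. A strictly monotone function with same-sign endpoint values stays negative on the whole interval, so f has no zero in (3, 4).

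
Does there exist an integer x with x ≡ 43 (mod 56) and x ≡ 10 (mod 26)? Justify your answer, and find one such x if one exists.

gcd(56, 26) = 2. If x ≡ 43 (mod 56) and x ≡ 10 (mod 26), then x ≡ 43 (mod 2) and x ≡ 10 (mod 2).
But 43 mod 2 = 1 while 10 mod 2 = 0, a contradiction.
Therefore no such x exists.

No, no such integer exists.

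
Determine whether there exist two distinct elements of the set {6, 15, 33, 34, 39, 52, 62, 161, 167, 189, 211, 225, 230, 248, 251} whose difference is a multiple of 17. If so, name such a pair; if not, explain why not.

Residues mod 17: 6↦6, 15↦15, 33↦16, 34↦0, 39↦5, 52↦1, 62↦11, 161↦8, 167↦14, 189↦2, 211↦7, 225↦4, 230↦9, 248↦10, 251↦13.
These 15 residues are pairwise different, hence no difference of two elements is divisible by 17.

No such pair exists.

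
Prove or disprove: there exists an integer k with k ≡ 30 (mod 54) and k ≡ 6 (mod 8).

k = 30

The moduli are not coprime: gcd(54, 8) = 2. Compatibility requires 2 ∣ (6 − 30) = -24, which holds, so solutions exist.
In fact k = 30 itself already satisfies 30 mod 8 = 6.
Verify: 30 = 0·54 + 30 and 30 = 3·8 + 6. ✓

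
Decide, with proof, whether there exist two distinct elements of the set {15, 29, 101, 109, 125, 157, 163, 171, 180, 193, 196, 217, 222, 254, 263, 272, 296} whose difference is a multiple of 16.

The pair (29, 109) works.

29 mod 16 = 13 and 109 mod 16 = 13, so 109 − 29 = 80 = 5·16.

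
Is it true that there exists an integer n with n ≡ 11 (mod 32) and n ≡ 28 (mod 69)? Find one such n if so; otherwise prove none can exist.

n = 235

gcd(32, 69) = 1, so the Chinese Remainder Theorem guarantees exactly one residue class mod 2208 satisfying both.
Write n = 11 + 32t and require 11 + 32t ≡ 28 (mod 69), i.e. 32t ≡ 17 (mod 69).
Note 32·41 = 1312 ≡ 1 (mod 69) (as 1312 − 1 = 19·69), so 32⁻¹ ≡ 41.
Therefore t ≡ 41·17 = 697 ≡ 7 (mod 69).
With t = 7: n = 11 + 32·7 = 235.
Check: 235 mod 32 = 11, 235 mod 69 = 28. ✓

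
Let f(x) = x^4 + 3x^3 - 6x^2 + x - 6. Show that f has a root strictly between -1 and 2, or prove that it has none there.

Such a root exists.

f(-1) = -15 and f(2) = 12, which have opposite signs.
f is continuous everywhere (it is a polynomial), in particular on [-1, 2].
By the Intermediate Value Theorem f must vanish at some point of (-1, 2).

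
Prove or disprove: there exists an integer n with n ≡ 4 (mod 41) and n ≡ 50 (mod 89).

Since 41 and 89 share no common factor, CRT says the pair of congruences has a solution (unique mod 3649).
Any solution of the first congruence is n = 4 + 41t; substituting into the second, 41t ≡ 50 − 4 ≡ 46 (mod 89).
To invert 41 modulo 89: 89 = 2·41 + 7, 41 = 5·7 + 6, 7 = 1·6 + 1, 6 = 6·1 + 0, and unwinding, 1 = 7 − 1·6 = 7 − (41 − 5·7) = −41 + 6·7 = −41 + 6·(89 − 2·41) = 6·89 − 13·41. Thus 41⁻¹ ≡ -13 ≡ 76 (mod 89).
Therefore t ≡ 76·46 = 3496 ≡ 25 (mod 89).
With t = 25: n = 4 + 41·25 = 1029.
Check: 1029 mod 41 = 4, 1029 mod 89 = 50. ✓

n = 1029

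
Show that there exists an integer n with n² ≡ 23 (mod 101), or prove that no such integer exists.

Take n = 86. Then 86² = 7396 = 73·101 + 23, so 86² ≡ 23 (mod 101).

n = 86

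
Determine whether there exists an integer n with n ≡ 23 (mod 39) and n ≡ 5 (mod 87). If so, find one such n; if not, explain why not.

The moduli are not coprime: gcd(39, 87) = 3. Compatibility requires 3 ∣ (5 − 23) = -18, which holds, so solutions exist.
Step through n = 23, 23 + 39, 23 + 2·39, …: the values 23, 62, 101, 140, 179 reduce mod 87 to 23, 62, 14, 53, 5. The value 179 hits 5.
Check: 179 mod 39 = 23, 179 mod 87 = 5. ✓

n = 179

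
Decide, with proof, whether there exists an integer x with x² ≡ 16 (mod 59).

Take x = 4. Then 4² = 16, and since 0 ≤ 16 < 59 this is already reduced: 4² ≡ 16 (mod 59).

x = 4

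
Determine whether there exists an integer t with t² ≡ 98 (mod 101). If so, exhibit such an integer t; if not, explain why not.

No such integer exists.

Apply Euler's criterion with the prime 101: 98 is a quadratic residue iff 98^50 ≡ 1 (mod 101), and a non-residue iff it is ≡ −1.
Repeated squaring mod 101: 98^2 = 9604 ≡ 9; 98^4 ≡ 9² = 81 ≡ 81; 98^8 ≡ 81² = 6561 ≡ 97; 98^16 ≡ 97² = 9409 ≡ 16; 98^32 ≡ 16² = 256 ≡ 54.
Since 50 = 32 + 16 + 2, 98^50 ≡ 54 · 16 · 9; multiplying out mod 101: 54·16 = 864 ≡ 56, then 56·9 = 504 ≡ 100. Thus 98^50 ≡ 100 ≡ −1 (mod 101).
By Euler's criterion 98 is a quadratic non-residue mod 101: no t satisfies t² ≡ 98 (mod 101).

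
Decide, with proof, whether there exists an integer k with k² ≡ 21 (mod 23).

No, no such integer exists.

Apply Euler's criterion with the prime 23: 21 is a quadratic residue iff 21^11 ≡ 1 (mod 23), and a non-residue iff it is ≡ −1.
Repeated squaring mod 23: 21^2 = 441 ≡ 4; 21^4 ≡ 4² = 16 ≡ 16; 21^8 ≡ 16² = 256 ≡ 3.
Since 11 = 8 + 2 + 1, 21^11 ≡ 3 · 4 · 21; multiplying out mod 23: 3·4 = 12 ≡ 12, then 12·21 = 252 ≡ 22. Thus 21^11 ≡ 22 ≡ −1 (mod 23).
The value −1 means 21 is a non-residue modulo 23, so k² ≡ 21 (mod 23) is impossible.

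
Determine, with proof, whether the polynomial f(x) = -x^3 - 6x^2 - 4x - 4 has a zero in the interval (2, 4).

f has no root in that interval.

f(2) = -44 and f(4) = -180, both negative, so a sign-change argument is unavailable; we show f keeps this sign on the whole interval.
Shift to the endpoint 2: with x = 2 + u (0 < u < 2), one computes f(2 + u) = -u^3 - 12u^2 - 40u - 44.
The nonzero coefficients here are all negative, so for u > 0 every term is negative (or zero), and the constant term -44 is strictly negative.
So f is strictly negative on (2, 4); no root exists in the interval.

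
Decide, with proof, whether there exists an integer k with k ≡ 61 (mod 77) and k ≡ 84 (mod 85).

k = 2294

Since 77 and 85 share no common factor, CRT says the pair of congruences has a solution (unique mod 6545).
Any solution of the first congruence is k = 61 + 77t; substituting into the second, 77t ≡ 84 − 61 ≡ 23 (mod 85).
Note 77·53 = 4081 ≡ 1 (mod 85) (as 4081 − 1 = 48·85), so 77⁻¹ ≡ 53.
Multiplying by 53: t ≡ 53·23 = 1219 ≡ 29 (mod 85).
With t = 29: k = 61 + 77·29 = 2294.
Verify: 2294 = 29·77 + 61 and 2294 = 26·85 + 84. ✓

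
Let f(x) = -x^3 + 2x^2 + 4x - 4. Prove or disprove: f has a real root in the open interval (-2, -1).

Such a root exists.

f(-2) = 4 and f(-1) = -5, which have opposite signs.
As a polynomial, f is continuous on every closed interval.
By the Intermediate Value Theorem, f takes the value 0 somewhere in the open interval.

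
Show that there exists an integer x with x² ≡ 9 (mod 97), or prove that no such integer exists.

Take x = 3. Then 3² = 9, and since 0 ≤ 9 < 97 this is already reduced: 3² ≡ 9 (mod 97).

x = 3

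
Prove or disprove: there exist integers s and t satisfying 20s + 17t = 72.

s = 7, t = -4

Since gcd(20, 17) = 1, every integer is an integer combination of 20 and 17.
Dividing repeatedly: 20 = 1·17 + 3, 17 = 5·3 + 2, 3 = 1·2 + 1, 2 = 2·1 + 0.
Back-substituting, 1 = 3 − 1·2 = 3 − (17 − 5·3) = −17 + 6·3 = −17 + 6·(20 − 1·17) = 6·20 − 7·17; that is, 20·6 + 17·(-7) = 1.
Times 72: 20·432 + 17·(-504) = 72, so (432, -504) solves it.
Shifting by a multiple of (17, −20) keeps it a solution: s = 432 − 25·17 = 7, t = -504 + 25·20 = -4.
Check: 20·7 + 17·(-4) = 140 − 68 = 72. ✓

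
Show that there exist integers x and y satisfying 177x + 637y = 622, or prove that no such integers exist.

x = 367, y = -101

Since gcd(177, 637) = 1, every integer is an integer combination of 177 and 637.
Run the Euclidean algorithm on 637 and 177: 637 = 3·177 + 106, 177 = 1·106 + 71, 106 = 1·71 + 35, 71 = 2·35 + 1, 35 = 35·1 + 0.
Working back up the chain: 1 = 71 − 2·35 = 71 − 2·(106 − 1·71) = −2·106 + 3·71 = −2·106 + 3·(177 − 1·106) = 3·177 − 5·106 = 3·177 − 5·(637 − 3·177) = −5·637 + 18·177. So 177·18 + 637·(-5) = 1.
Times 622: 177·11196 + 637·(-3110) = 622, so (11196, -3110) solves it.
The general solution is x = 11196 + 637k, y = -3110 − 177k; taking k = -17 gives the smaller pair x = 367, y = -101.
Indeed 177·367 + 637·(-101) = 64959 − 64337 = 622.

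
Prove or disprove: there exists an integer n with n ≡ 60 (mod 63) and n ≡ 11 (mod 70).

gcd(63, 70) = 7. A simultaneous solution exists iff 60 ≡ 11 (mod 7); here 60 mod 7 = 4 = 11 mod 7, so it does.
Step through n = 60, 60 + 63, 60 + 2·63, …: the values 60, 123, 186, 249, 312, 375, 438, 501 reduce mod 70 to 60, 53, 46, 39, 32, 25, 18, 11. The value 501 hits 11.
Verify: 501 = 7·63 + 60 and 501 = 7·70 + 11. ✓

n = 501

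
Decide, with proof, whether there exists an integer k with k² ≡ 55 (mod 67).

k = 16 works: 16² = 256, and 256 − 55 = 201 = 3·67.

k = 16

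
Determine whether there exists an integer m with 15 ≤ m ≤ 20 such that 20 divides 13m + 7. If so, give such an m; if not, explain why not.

No, no such integer m in that range exists.

For m = 15, 16, …, 20 the values of 13m + 7 modulo 20 are 2, 15, 8, 1, 14, 7 respectively.
Since 0 is absent from this list, 20 ∤ 13m + 7 for every m with 15 ≤ m ≤ 20.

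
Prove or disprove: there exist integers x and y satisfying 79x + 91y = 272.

Since gcd(79, 91) = 1, every integer is an integer combination of 79 and 91.
Dividing repeatedly: 91 = 1·79 + 12, 79 = 6·12 + 7, 12 = 1·7 + 5, 7 = 1·5 + 2, 5 = 2·2 + 1, 2 = 2·1 + 0.
Back-substituting, 1 = 5 − 2·2 = 5 − 2·(7 − 1·5) = −2·7 + 3·5 = −2·7 + 3·(12 − 1·7) = 3·12 − 5·7 = 3·12 − 5·(79 − 6·12) = −5·79 + 33·12 = −5·79 + 33·(91 − 1·79) = 33·91 − 38·79; that is, 79·(-38) + 91·33 = 1.
Multiplying through by 272: x = (-38)·272 = -10336, y = 33·272 = 8976 is a solution.
Shifting by a multiple of (91, −79) keeps it a solution: x = -10336 + 114·91 = 38, y = 8976 − 114·79 = -30.
Check: 79·38 + 91·(-30) = 3002 − 2730 = 272. ✓

x = 38, y = -30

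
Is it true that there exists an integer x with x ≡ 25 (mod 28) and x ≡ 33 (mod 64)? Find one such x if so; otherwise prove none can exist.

x = 417

The moduli are not coprime: gcd(28, 64) = 4. Compatibility requires 4 ∣ (33 − 25) = 8, which holds, so solutions exist.
Put x = 25 + 28t, so we need 28t ≡ 8 (mod 64), equivalently (divide by 4) 7t ≡ 2 (mod 16).
To invert 7 modulo 16: 16 = 2·7 + 2, 7 = 3·2 + 1, 2 = 2·1 + 0, and unwinding, 1 = 7 − 3·2 = 7 − 3·(16 − 2·7) = −3·16 + 7·7. Thus 7⁻¹ ≡ 7 (mod 16).
Therefore t ≡ 7·2 = 14 (mod 16).
Then x = 25 + 28·14 = 417.
Indeed 417 ≡ 25 (mod 28) and 417 ≡ 33 (mod 64).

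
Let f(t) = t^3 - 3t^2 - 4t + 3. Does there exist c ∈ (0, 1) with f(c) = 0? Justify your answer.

Such a root exists.

f(0) = 3 and f(1) = -3, which have opposite signs.
Since f is a polynomial it is continuous on [0, 1].
The Intermediate Value Theorem then guarantees some c ∈ (0, 1) with f(c) = 0.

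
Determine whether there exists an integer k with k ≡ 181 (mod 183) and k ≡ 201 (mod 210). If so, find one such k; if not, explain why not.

No, no such integer exists.

Reduce both congruences modulo 3, which divides 183 and 210: they say k ≡ 181 (mod 3) and k ≡ 201 (mod 3).
But 181 mod 3 = 1 while 201 mod 3 = 0, a contradiction.
Hence the system has no solution.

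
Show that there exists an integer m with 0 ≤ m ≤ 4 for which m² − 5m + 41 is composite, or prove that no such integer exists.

At m = 3: 3² − 5·3 + 41 = 35 = 5·7, which is composite.

m = 3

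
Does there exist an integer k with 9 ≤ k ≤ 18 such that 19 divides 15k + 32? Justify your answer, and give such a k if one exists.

The values of 15k + 32 for k = 9, 10, …, 18 are 167, 182, 197, 212, 227, 242, 257, 272, 287, 302; reduced mod 19 these are 15, 11, 7, 3, 18, 14, 10, 6, 2, 17.
None is 0, so 19 never divides 15k + 32 on this range.

No, no such integer k in that range exists.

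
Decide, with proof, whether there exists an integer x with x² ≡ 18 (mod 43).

43 is prime, so by Euler's criterion 18 is a square mod 43 iff 18^((43−1)/2) = 18^21 ≡ 1 (mod 43).
Repeated squaring mod 43: 18^2 = 324 ≡ 23; 18^4 ≡ 23² = 529 ≡ 13; 18^8 ≡ 13² = 169 ≡ 40; 18^16 ≡ 40² = 1600 ≡ 9.
Since 21 = 16 + 4 + 1, 18^21 ≡ 9 · 13 · 18; multiplying out mod 43: 9·13 = 117 ≡ 31, then 31·18 = 558 ≡ 42. Thus 18^21 ≡ 42 ≡ −1 (mod 43).
The value −1 means 18 is a non-residue modulo 43, so x² ≡ 18 (mod 43) is impossible.

No, no such integer exists.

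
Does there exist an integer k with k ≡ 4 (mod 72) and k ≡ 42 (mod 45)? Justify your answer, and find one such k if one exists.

Reduce both congruences modulo 9, which divides 72 and 45: they say k ≡ 4 (mod 9) and k ≡ 42 (mod 9).
However 4 ≡ 4 and 42 ≡ 6 (mod 9), and 4 ≠ 6.
Therefore no such k exists.

There is no such integer.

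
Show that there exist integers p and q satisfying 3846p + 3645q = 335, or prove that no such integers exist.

Both 3846 and 3645 are divisible by gcd(3846, 3645) = 3, hence so is any combination 3846p + 3645q.
But 335 = 3·111 + 2, so 3 ∤ 335.
Hence no integers p, q satisfy the equation.

No, no such integers exist.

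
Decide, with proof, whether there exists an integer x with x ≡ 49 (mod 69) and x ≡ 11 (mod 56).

x = 739

Since 69 and 56 share no common factor, CRT says the pair of congruences has a solution (unique mod 3864).
Write x = 49 + 69t and require 49 + 69t ≡ 11 (mod 56), i.e. 69t ≡ 18 (mod 56).
69 ≡ 13 (mod 56), so this reads 13t ≡ 18 (mod 56). Invert 13 mod 56 by the Euclidean algorithm: 56 = 4·13 + 4, 13 = 3·4 + 1, 4 = 4·1 + 0; back-substituting, 1 = 13 − 3·4 = 13 − 3·(56 − 4·13) = −3·56 + 13·13. Hence 13·13 ≡ 1, so 13⁻¹ ≡ 13 (mod 56).
Therefore t ≡ 13·18 = 234 ≡ 10 (mod 56).
Taking t = 10 gives x = 49 + 69·10 = 739.
Indeed 739 ≡ 49 (mod 69) and 739 ≡ 11 (mod 56).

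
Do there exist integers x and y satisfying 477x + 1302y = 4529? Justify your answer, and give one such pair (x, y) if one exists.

No such integers exist.

Any value of 477x + 1302y is a multiple of gcd(477, 1302) = 3.
However 4529 leaves remainder 2 on division by 3.
Hence no integers x, y satisfy the equation.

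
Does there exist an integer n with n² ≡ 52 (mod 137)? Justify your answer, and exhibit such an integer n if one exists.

No such integer exists.

137 is prime, so by Euler's criterion 52 is a square mod 137 iff 52^((137−1)/2) = 52^68 ≡ 1 (mod 137).
Repeated squaring mod 137: 52^2 = 2704 ≡ 101; 52^4 ≡ 101² = 10201 ≡ 63; 52^8 ≡ 63² = 3969 ≡ 133; 52^16 ≡ 133² = 17689 ≡ 16; 52^32 ≡ 16² = 256 ≡ 119; 52^64 ≡ 119² = 14161 ≡ 50.
Since 68 = 64 + 4, 52^68 ≡ 50 · 63; multiplying out mod 137: 50·63 = 3150 ≡ 136. Thus 52^68 ≡ 136 ≡ −1 (mod 137).
The value −1 means 52 is a non-residue modulo 137, so n² ≡ 52 (mod 137) is impossible.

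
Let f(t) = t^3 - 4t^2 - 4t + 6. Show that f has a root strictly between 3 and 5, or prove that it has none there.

f(3) = -15 and f(5) = 11, which have opposite signs.
Since f is a polynomial it is continuous on [3, 5].
By the Intermediate Value Theorem f must vanish at some point of (3, 5).

Yes, f has a root in the interval.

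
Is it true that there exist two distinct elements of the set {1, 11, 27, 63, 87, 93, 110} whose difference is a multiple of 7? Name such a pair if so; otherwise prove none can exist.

No such pair exists.

Two integers differ by a multiple of 7 exactly when they have the same residue mod 7. The residues are 1↦1, 11↦4, 27↦6, 63↦0, 87↦3, 93↦2, 110↦5.
All 7 residues are distinct, so no two elements differ by a multiple of 7.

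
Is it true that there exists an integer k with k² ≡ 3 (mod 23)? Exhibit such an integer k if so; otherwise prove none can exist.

k = 7

k = 7 works: 7² = 49, and 49 − 3 = 46 = 2·23.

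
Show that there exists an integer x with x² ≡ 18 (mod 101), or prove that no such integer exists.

There is no such integer.

Apply Euler's criterion with the prime 101: 18 is a quadratic residue iff 18^50 ≡ 1 (mod 101), and a non-residue iff it is ≡ −1.
Squaring successively (mod 101): 18^2 = 324 ≡ 21; 18^4 ≡ 21² = 441 ≡ 37; 18^8 ≡ 37² = 1369 ≡ 56; 18^16 ≡ 56² = 3136 ≡ 5; 18^32 ≡ 5² = 25 ≡ 25.
Since 50 = 32 + 16 + 2, 18^50 ≡ 25 · 5 · 21; multiplying out mod 101: 25·5 = 125 ≡ 24, then 24·21 = 504 ≡ 100. Thus 18^50 ≡ 100 ≡ −1 (mod 101).
By Euler's criterion 18 is a quadratic non-residue mod 101: no x satisfies x² ≡ 18 (mod 101).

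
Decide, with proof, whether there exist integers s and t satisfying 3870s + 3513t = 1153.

Any value of 3870s + 3513t is a multiple of gcd(3870, 3513) = 3.
However 1153 leaves remainder 1 on division by 3.
Hence no integers s, t satisfy the equation.

There are no such integers.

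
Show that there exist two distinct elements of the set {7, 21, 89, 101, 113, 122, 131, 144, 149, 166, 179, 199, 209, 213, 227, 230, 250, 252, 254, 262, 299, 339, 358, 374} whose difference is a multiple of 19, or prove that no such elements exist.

The pair (7, 254) works.

Both 7 and 254 leave remainder 7 on division by 19; their difference 247 = 13·19 is a multiple of 19.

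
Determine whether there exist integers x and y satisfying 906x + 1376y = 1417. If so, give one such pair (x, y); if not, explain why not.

There are no such integers.

Both 906 and 1376 are divisible by gcd(906, 1376) = 2, hence so is any combination 906x + 1376y.
But 1417 = 2·708 + 1, so 2 ∤ 1417.
So the equation is unsolvable over ℤ.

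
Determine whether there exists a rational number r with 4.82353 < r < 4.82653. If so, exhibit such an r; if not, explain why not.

Multiplying by 23: 23·4.82353 = 110.94119 and 23·4.82653 = 111.01019, so the integer 111 lies strictly between them.
So r = 111/23 works: it is a ratio of integers, and dividing 23·4.82353 < 111 < 23·4.82653 through by 23 gives 4.82353 < 111/23 < 4.82653.

r = 111/23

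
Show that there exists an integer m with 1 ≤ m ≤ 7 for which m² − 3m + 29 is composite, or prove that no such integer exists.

At m = 5: 5² − 3·5 + 29 = 39 = 3·13, which is composite.

m = 5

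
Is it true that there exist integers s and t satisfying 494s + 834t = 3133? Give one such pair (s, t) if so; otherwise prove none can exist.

No such integers exist.

Any value of 494s + 834t is a multiple of gcd(494, 834) = 2.
However 3133 leaves remainder 1 on division by 2.
So the equation is unsolvable over ℤ.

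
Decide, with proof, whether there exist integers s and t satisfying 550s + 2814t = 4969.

gcd(550, 2814) = 2, so every integer of the form 550s + 2814t is a multiple of 2.
But 4969 = 2·2484 + 1, so 2 ∤ 4969.
So the equation is unsolvable over ℤ.

There are no such integers.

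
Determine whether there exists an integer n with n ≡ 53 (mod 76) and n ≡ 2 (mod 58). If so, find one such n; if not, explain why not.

There is no such integer.

gcd(76, 58) = 2. If n ≡ 53 (mod 76) and n ≡ 2 (mod 58), then n ≡ 53 (mod 2) and n ≡ 2 (mod 2).
However 53 ≡ 1 and 2 ≡ 0 (mod 2), and 1 ≠ 0.
So no integer satisfies both congruences.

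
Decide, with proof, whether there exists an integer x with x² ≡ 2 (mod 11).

Since (11 − x)² ≡ x² (mod 11), it suffices to square x = 0, 1, …, 5: the residues are 0, 1, 4, 9, 5, 3.
So the quadratic residues mod 11 are {0, 1, 3, 4, 5, 9}, and 2 is not among them.
Therefore x² ≡ 2 (mod 11) has no solution.

There is no such integer.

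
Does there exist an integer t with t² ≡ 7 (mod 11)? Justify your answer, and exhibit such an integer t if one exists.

No, no such integer exists.

Since (11 − t)² ≡ t² (mod 11), it suffices to square t = 0, 1, …, 5: the residues are 0, 1, 4, 9, 5, 3.
The set of squares mod 11 is therefore {0, 1, 3, 4, 5, 9}, which does not contain 7.
Hence no integer t has t² ≡ 7 (mod 11).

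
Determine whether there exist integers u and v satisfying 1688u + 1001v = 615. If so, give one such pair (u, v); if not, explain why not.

u = 167, v = -281

Since gcd(1688, 1001) = 1, every integer is an integer combination of 1688 and 1001.
Euclidean algorithm: 1688 = 1·1001 + 687, 1001 = 1·687 + 314, 687 = 2·314 + 59, 314 = 5·59 + 19, 59 = 3·19 + 2, 19 = 9·2 + 1, 2 = 2·1 + 0.
Unwinding: 1 = 19 − 9·2 = 19 − 9·(59 − 3·19) = −9·59 + 28·19 = −9·59 + 28·(314 − 5·59) = 28·314 − 149·59 = 28·314 − 149·(687 − 2·314) = −149·687 + 326·314 = −149·687 + 326·(1001 − 1·687) = 326·1001 − 475·687 = 326·1001 − 475·(1688 − 1·1001) = −475·1688 + 801·1001, i.e. 1688·(-475) + 1001·801 = 1.
Multiplying through by 615: u = (-475)·615 = -292125, v = 801·615 = 492615 is a solution.
Adding 292·1001 to u and subtracting 292·1688 from v gives the tidier solution (167, -281).
Check: 1688·167 + 1001·(-281) = 281896 − 281281 = 615. ✓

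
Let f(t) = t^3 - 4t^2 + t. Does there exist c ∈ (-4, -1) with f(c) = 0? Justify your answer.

f(-4) = -132 and f(-1) = -6, both negative, so a sign-change argument is unavailable; we show f keeps this sign on the whole interval.
Shift to the endpoint -1: with t = -1 − u (0 < u < 3), one computes f(-1 − u) = -u^3 - 7u^2 - 12u - 6.
All 4 nonzero coefficients of this polynomial in u are negative; hence for u > 0 the value is a sum of negative terms (the constant -6 among them).
So f is strictly negative on (-4, -1); no root exists in the interval.

No.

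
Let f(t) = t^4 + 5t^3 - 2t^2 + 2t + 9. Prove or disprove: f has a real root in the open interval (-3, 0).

Such a root exists.

f(-3) = -69 and f(0) = 9, which have opposite signs.
f is continuous everywhere (it is a polynomial), in particular on [-3, 0].
By the Intermediate Value Theorem f must vanish at some point of (-3, 0).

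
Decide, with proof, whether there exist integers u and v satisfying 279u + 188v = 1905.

279 and 188 are coprime, so 279u + 188v ranges over all of ℤ.
Dividing repeatedly: 279 = 1·188 + 91, 188 = 2·91 + 6, 91 = 15·6 + 1, 6 = 6·1 + 0.
Working back up the chain: 1 = 91 − 15·6 = 91 − 15·(188 − 2·91) = −15·188 + 31·91 = −15·188 + 31·(279 − 1·188) = 31·279 − 46·188. So 279·31 + 188·(-46) = 1.
Scaling by 1905 gives the particular solution (u, v) = (59055, -87630).
Shifting by a multiple of (188, −279) keeps it a solution: u = 59055 − 314·188 = 23, v = -87630 + 314·279 = -24.
Check: 279·23 + 188·(-24) = 6417 − 4512 = 1905. ✓

u = 23, v = -24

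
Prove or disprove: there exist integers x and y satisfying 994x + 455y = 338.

No such integers exist.

gcd(994, 455) = 7, so every integer of the form 994x + 455y is a multiple of 7.
But 338 is not a multiple of 7 (it leaves remainder 2).
Therefore 994x + 455y = 338 has no solution in integers.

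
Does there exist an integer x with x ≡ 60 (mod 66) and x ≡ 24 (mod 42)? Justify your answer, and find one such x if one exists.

x = 192

gcd(66, 42) = 6. A simultaneous solution exists iff 60 ≡ 24 (mod 6); here 60 mod 6 = 0 = 24 mod 6, so it does.
The integers ≡ 60 (mod 66) are 60, 126, 192, …; their remainders mod 42 are 18, 0, 24, so x = 192 is the first that is ≡ 24 (mod 42).
Check: 192 mod 66 = 60, 192 mod 42 = 24. ✓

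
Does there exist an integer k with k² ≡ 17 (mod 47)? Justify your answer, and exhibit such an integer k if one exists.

k = 8

Take k = 8. Then 8² = 64 = 1·47 + 17, so 8² ≡ 17 (mod 47).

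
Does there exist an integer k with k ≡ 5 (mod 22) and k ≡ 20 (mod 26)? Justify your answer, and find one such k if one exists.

No such integer exists.

gcd(22, 26) = 2. If k ≡ 5 (mod 22) and k ≡ 20 (mod 26), then k ≡ 5 (mod 2) and k ≡ 20 (mod 2).
But 5 mod 2 = 1 while 20 mod 2 = 0, a contradiction.
Hence the system has no solution.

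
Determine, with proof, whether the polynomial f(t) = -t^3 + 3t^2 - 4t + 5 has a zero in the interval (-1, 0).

No such root exists.

f(-1) = 13 and f(0) = 5, both positive.
f'(t) = -3t^2 + 6t - 4 has discriminant 6² − 4·(-3)·(-4) = -12 < 0, so f' has no real roots and is negative for every real t.
So f is strictly decreasing; between -1 and 0 its values lie between f(-1) = 13 and f(0) = 5, all positive. Therefore f has no root in (-1, 0).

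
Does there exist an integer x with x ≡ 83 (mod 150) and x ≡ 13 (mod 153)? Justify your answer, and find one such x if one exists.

Both moduli are multiples of 3 = gcd(150, 153), so any solution would satisfy x ≡ 83 and x ≡ 13 modulo 3 simultaneously.
These are incompatible: 83 − 13 = 70 is not divisible by 3.
Therefore no such x exists.

There is no such integer.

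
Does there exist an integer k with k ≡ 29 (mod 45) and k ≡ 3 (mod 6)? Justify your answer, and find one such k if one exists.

Reduce both congruences modulo 3, which divides 45 and 6: they say k ≡ 29 (mod 3) and k ≡ 3 (mod 3).
These are incompatible: 29 − 3 = 26 is not divisible by 3.
So no integer satisfies both congruences.

There is no such integer.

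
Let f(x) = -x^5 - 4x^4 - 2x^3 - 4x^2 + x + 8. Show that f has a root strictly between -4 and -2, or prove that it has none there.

Yes, f has a root in the interval.

f(-4) = 68 and f(-2) = -26, which have opposite signs.
As a polynomial, f is continuous on every closed interval.
By the Intermediate Value Theorem, f takes the value 0 somewhere in the open interval.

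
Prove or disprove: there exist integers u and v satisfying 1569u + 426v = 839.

No such integers exist.

Any value of 1569u + 426v is a multiple of gcd(1569, 426) = 3.
But 839 is not a multiple of 3 (it leaves remainder 2).
Hence no integers u, v satisfy the equation.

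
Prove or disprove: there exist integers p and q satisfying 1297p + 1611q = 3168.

p = 72, q = -56

1297 and 1611 are coprime, so 1297p + 1611q ranges over all of ℤ.
Euclidean algorithm: 1611 = 1·1297 + 314, 1297 = 4·314 + 41, 314 = 7·41 + 27, 41 = 1·27 + 14, 27 = 1·14 + 13, 14 = 1·13 + 1, 13 = 13·1 + 0.
Working back up the chain: 1 = 14 − 1·13 = 14 − (27 − 1·14) = −27 + 2·14 = −27 + 2·(41 − 1·27) = 2·41 − 3·27 = 2·41 − 3·(314 − 7·41) = −3·314 + 23·41 = −3·314 + 23·(1297 − 4·314) = 23·1297 − 95·314 = 23·1297 − 95·(1611 − 1·1297) = −95·1611 + 118·1297. So 1297·118 + 1611·(-95) = 1.
Multiplying through by 3168: p = 118·3168 = 373824, q = (-95)·3168 = -300960 is a solution.
Shifting by a multiple of (1611, −1297) keeps it a solution: p = 373824 − 232·1611 = 72, q = -300960 + 232·1297 = -56.
Indeed 1297·72 + 1611·(-56) = 93384 − 90216 = 3168.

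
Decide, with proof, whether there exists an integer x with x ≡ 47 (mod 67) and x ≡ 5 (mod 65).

gcd(67, 65) = 1, so the Chinese Remainder Theorem guarantees exactly one residue class mod 4355 satisfying both.
Write x = 47 + 67t and require 47 + 67t ≡ 5 (mod 65), i.e. 67t ≡ 23 (mod 65).
67 ≡ 2 (mod 65), so this reads 2t ≡ 23 (mod 65). Note 2·33 = 66 ≡ 1 (mod 65) (as 66 − 1 = 1·65), so 2⁻¹ ≡ 33.
Therefore t ≡ 33·23 = 759 ≡ 44 (mod 65).
Taking t = 44 gives x = 47 + 67·44 = 2995.
Check: 2995 mod 67 = 47, 2995 mod 65 = 5. ✓

x = 2995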